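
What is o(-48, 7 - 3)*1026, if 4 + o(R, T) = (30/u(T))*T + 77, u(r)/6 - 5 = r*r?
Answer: 531126/7 ≈ 75875.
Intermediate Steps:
u(r) = 30 + 6*r² (u(r) = 30 + 6*(r*r) = 30 + 6*r²)
o(R, T) = 73 + 30*T/(30 + 6*T²) (o(R, T) = -4 + ((30/(30 + 6*T²))*T + 77) = -4 + (30*T/(30 + 6*T²) + 77) = -4 + (77 + 30*T/(30 + 6*T²)) = 73 + 30*T/(30 + 6*T²))
o(-48, 7 - 3)*1026 = ((365 + 5*(7 - 3) + 73*(7 - 3)²)/(5 + (7 - 3)²))*1026 = ((365 + 5*4 + 73*4²)/(5 + 4²))*1026 = ((365 + 20 + 73*16)/(5 + 16))*1026 = ((365 + 20 + 1168)/21)*1026 = ((1/21)*1553)*1026 = (1553/21)*1026 = 531126/7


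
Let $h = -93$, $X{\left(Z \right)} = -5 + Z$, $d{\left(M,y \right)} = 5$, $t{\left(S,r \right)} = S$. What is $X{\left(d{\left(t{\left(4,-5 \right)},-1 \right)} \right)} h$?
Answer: $0$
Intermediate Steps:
$X{\left(d{\left(t{\left(4,-5 \right)},-1 \right)} \right)} h = \left(-5 + 5\right) \left(-93\right) = 0 \left(-93\right) = 0$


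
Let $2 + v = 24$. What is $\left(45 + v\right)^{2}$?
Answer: $4489$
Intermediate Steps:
$v = 22$ ($v = -2 + 24 = 22$)
$\left(45 + v\right)^{2} = \left(45 + 22\right)^{2} = 67^{2} = 4489$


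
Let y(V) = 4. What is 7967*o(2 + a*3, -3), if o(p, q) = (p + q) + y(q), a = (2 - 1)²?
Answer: 47802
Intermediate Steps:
a = 1 (a = 1² = 1)
o(p, q) = 4 + p + q (o(p, q) = (p + q) + 4 = 4 + p + q)
7967*o(2 + a*3, -3) = 7967*(4 + (2 + 1*3) - 3) = 7967*(4 + (2 + 3) - 3) = 7967*(4 + 5 - 3) = 7967*6 = 47802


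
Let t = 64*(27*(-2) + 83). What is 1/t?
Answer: 1/1856 ≈ 0.00053879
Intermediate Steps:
t = 1856 (t = 64*(-54 + 83) = 64*29 = 1856)
1/t = 1/1856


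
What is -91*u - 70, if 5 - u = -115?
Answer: -10990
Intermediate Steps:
u = 120 (u = 5 - 1*(-115) = 5 + 115 = 120)
-91*u - 70 = -91*120 - 70 = -10920 - 70 = -10990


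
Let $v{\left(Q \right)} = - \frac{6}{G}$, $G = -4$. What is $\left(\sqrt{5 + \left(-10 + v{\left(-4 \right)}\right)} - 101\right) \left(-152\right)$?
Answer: $15352 - 76 i \sqrt{14} \approx 15352.0 - 284.37 i$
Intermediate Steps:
$v{\left(Q \right)} = \frac{3}{2}$ ($v{\left(Q \right)} = - \frac{6}{-4} = \left(-6\right) \left(- \frac{1}{4}\right) = \frac{3}{2}$)
$\left(\sqrt{5 + \left(-10 + v{\left(-4 \right)}\right)} - 101\right) \left(-152\right) = \left(\sqrt{5 + \left(-10 + \frac{3}{2}\right)} - 101\right) \left(-152\right) = \left(\sqrt{5 - \frac{17}{2}} - 101\right) \left(-152\right) = \left(\sqrt{- \frac{7}{2}} - 101\right) \left(-152\right) = \left(\frac{i \sqrt{14}}{2} - 101\right) \left(-152\right) = \left(-101 + \frac{i \sqrt{14}}{2}\right) \left(-152\right) = 15352 - 76 i \sqrt{14}$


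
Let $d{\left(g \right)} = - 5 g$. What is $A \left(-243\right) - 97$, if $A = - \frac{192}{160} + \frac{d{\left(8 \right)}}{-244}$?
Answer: $\frac{47203}{305} \approx 154.76$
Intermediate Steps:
$A = - \frac{316}{305}$ ($A = - \frac{192}{160} + \frac{\left(-5\right) 8}{-244} = \left(-192\right) \frac{1}{160} - - \frac{10}{61} = - \frac{6}{5} + \frac{10}{61} = - \frac{316}{305} \approx -1.0361$)
$A \left(-243\right) - 97 = \left(- \frac{316}{305}\right) \left(-243\right) - 97 = \frac{76788}{305} - 97 = \frac{47203}{305}$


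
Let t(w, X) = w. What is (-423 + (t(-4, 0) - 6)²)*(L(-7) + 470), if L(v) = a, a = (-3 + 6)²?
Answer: -154717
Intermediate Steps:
a = 9 (a = 3² = 9)
L(v) = 9
(-423 + (t(-4, 0) - 6)²)*(L(-7) + 470) = (-423 + (-4 - 6)²)*(9 + 470) = (-423 + (-10)²)*479 = (-423 + 100)*479 = -323*479 = -154717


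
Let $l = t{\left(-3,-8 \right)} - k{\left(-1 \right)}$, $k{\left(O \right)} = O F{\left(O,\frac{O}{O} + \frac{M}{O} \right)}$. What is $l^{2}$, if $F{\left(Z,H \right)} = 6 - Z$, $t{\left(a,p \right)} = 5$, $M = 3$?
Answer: $144$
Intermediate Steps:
$k{\left(O \right)} = O \left(6 - O\right)$
$l = 12$ ($l = 5 - - (6 - -1) = 5 - - (6 + 1) = 5 - \left(-1\right) 7 = 5 - -7 = 5 + 7 = 12$)
$l^{2} = 12^{2} = 144$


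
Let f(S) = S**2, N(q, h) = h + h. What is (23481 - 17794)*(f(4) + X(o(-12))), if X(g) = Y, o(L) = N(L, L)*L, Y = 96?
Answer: 636944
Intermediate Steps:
N(q, h) = 2*h
o(L) = 2*L**2 (o(L) = (2*L)*L = 2*L**2)
X(g) = 96
(23481 - 17794)*(f(4) + X(o(-12))) = (23481 - 17794)*(4**2 + 96) = 5687*(16 + 96) = 5687*112 = 636944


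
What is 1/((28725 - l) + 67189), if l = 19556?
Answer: 1/76358 ≈ 1.3096e-5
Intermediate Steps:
1/((28725 - l) + 67189) = 1/((28725 - 1*19556) + 67189) = 1/((28725 - 19556) + 67189) = 1/(9169 + 67189) = 1/76358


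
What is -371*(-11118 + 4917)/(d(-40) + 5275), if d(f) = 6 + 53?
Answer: 109551/254 ≈ 431.30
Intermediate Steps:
d(f) = 59
-371*(-11118 + 4917)/(d(-40) + 5275) = -371*(-11118 + 4917)/(59 + 5275) = -(-2300571)/5334 = -371*(-2067/1778) = 109551/254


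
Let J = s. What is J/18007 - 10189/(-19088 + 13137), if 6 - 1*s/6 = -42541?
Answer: 154786955/9741787 ≈ 15.889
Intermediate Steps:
s = 255282 (s = 36 - 6*(-42541) = 36 + 255246 = 255282)
J = 255282
J/18007 - 10189/(-19088 + 13137) = 255282/18007 - 10189/(-19088 + 13137) = 255282*(1/18007) - 10189/(-5951) = 255282/18007 - 10189*(-1/5951) = 255282/18007 + 10189/5951 = 154786955/9741787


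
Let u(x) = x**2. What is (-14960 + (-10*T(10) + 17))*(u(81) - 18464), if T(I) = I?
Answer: 179056829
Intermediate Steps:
(-14960 + (-10*T(10) + 17))*(u(81) - 18464) = (-14960 + (-10*10 + 17))*(81**2 - 18464) = (-14960 + (-100 + 17))*(6561 - 18464) = (-14960 - 83)*(-11903) = -15043*(-11903) = 179056829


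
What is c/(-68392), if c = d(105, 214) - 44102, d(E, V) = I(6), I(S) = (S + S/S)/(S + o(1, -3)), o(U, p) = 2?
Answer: 352809/547136 ≈ 0.64483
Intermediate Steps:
I(S) = (1 + S)/(2 + S) (I(S) = (S + S/S)/(S + 2) = (S + 1)/(2 + S) = (1 + S)/(2 + S))
d(E, V) = 7/8 (d(E, V) = (1 + 6)/(2 + 6) = 7/8)
c = -352809/8 (c = 7/8 - 44102 = -352809/8 ≈ -44101.)
c/(-68392) = -352809/8/(-68392) = -352809/8*(-1/68392) = 352809/547136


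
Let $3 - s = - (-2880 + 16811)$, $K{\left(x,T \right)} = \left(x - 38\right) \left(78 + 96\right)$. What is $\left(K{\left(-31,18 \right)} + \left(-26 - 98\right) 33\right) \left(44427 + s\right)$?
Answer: $-939495378$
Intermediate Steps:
$K{\left(x,T \right)} = -6612 + 174 x$ ($K{\left(x,T \right)} = \left(-38 + x\right) 174 = -6612 + 174 x$)
$s = 13934$ ($s = 3 - - (-2880 + 16811) = 3 - \left(-1\right) 13931 = 3 - -13931 = 3 + 13931 = 13934$)
$\left(K{\left(-31,18 \right)} + \left(-26 - 98\right) 33\right) \left(44427 + s\right) = \left(\left(-6612 + 174 \left(-31\right)\right) + \left(-26 - 98\right) 33\right) \left(44427 + 13934\right) = \left(\left(-6612 - 5394\right) - 4092\right) 58361 = \left(-12006 - 4092\right) 58361 = \left(-16098\right) 58361 = -939495378$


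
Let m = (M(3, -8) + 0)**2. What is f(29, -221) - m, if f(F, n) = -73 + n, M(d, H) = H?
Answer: -358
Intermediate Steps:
m = 64 (m = (-8 + 0)**2 = (-8)**2 = 64)
f(29, -221) - m = (-73 - 221) - 1*64 = -294 - 64 = -358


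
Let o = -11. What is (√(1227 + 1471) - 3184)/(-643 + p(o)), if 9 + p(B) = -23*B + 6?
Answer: 3184/393 - √2698/393 ≈ 7.9696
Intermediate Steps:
p(B) = -3 - 23*B (p(B) = -9 + (-23*B + 6) = -9 + (6 - 23*B) = -3 - 23*B)
(√(1227 + 1471) - 3184)/(-643 + p(o)) = (√(1227 + 1471) - 3184)/(-643 + (-3 - 23*(-11))) = (√2698 - 3184)/(-643 + (-3 + 253)) = (-3184 + √2698)/(-643 + 250) = (-3184 + √2698)/(-393) = (-3184 + √2698)*(-1/393) = 3184/393 - √2698/393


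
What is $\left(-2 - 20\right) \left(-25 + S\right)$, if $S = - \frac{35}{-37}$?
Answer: $\frac{19580}{37} \approx 529.19$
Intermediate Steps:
$S = \frac{35}{37}$ ($S = \left(-35\right) \left(- \frac{1}{37}\right) = \frac{35}{37} \approx 0.94595$)
$\left(-2 - 20\right) \left(-25 + S\right) = \left(-2 - 20\right) \left(-25 + \frac{35}{37}\right) = \left(-2 - 20\right) \left(- \frac{890}{37}\right) = \left(-22\right) \left(- \frac{890}{37}\right) = \frac{19580}{37}$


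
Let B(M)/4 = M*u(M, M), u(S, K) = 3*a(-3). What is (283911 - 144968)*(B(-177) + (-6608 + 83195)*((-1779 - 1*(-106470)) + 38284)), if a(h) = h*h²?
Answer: 1521437475777639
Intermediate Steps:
a(h) = h³
u(S, K) = -81 (u(S, K) = 3*(-3)³ = 3*(-27) = -81)
B(M) = -324*M (B(M) = 4*(M*(-81)) = 4*(-81*M) = -324*M)
(283911 - 144968)*(B(-177) + (-6608 + 83195)*((-1779 - 1*(-106470)) + 38284)) = (283911 - 144968)*(-324*(-177) + (-6608 + 83195)*((-1779 - 1*(-106470)) + 38284)) = 138943*(57348 + 76587*((-1779 + 106470) + 38284)) = 138943*(57348 + 76587*(104691 + 38284)) = 138943*(57348 + 76587*142975) = 138943*(57348 + 10950026325) = 138943*10950083673 = 1521437475777639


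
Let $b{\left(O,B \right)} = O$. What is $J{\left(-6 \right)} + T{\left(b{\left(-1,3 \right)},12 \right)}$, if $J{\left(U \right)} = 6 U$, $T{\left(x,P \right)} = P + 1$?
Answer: $-23$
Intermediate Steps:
$T{\left(x,P \right)} = 1 + P$
$J{\left(-6 \right)} + T{\left(b{\left(-1,3 \right)},12 \right)} = 6 \left(-6\right) + \left(1 + 12\right) = -36 + 13 = -23$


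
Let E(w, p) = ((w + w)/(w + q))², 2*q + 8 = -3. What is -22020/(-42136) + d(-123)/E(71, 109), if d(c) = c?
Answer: -10895593761/424815152 ≈ -25.648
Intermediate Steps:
q = -11/2 (q = -4 + (½)*(-3) = -4 - 3/2 = -11/2 ≈ -5.5000)
E(w, p) = 4*w²/(-11/2 + w)² (E(w, p) = ((w + w)/(w - 11/2))² = ((2*w)/(-11/2 + w))² = (2*w/(-11/2 + w))² = 4*w²/(-11/2 + w)²)
-22020/(-42136) + d(-123)/E(71, 109) = -22020/(-42136) - 123*(-11 + 2*71)²/80656 = -22020*(-1/42136) - 123*(-11 + 142)²/80656 = 5505/10534 - 123/(16*5041/131²) = 5505/10534 - 123/(16*5041*(1/17161)) = 5505/10534 - 123/80656/17161 = 5505/10534 - 123*17161/80656 = 5505/10534 - 2110803/80656 = -10895593761/424815152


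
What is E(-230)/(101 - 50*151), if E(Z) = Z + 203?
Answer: 9/2483 ≈ 0.0036246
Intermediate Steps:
E(Z) = 203 + Z
E(-230)/(101 - 50*151) = (203 - 230)/(101 - 50*151) = -27/(101 - 7550) = -27/(-7449) = -27*(-1/7449) = 9/2483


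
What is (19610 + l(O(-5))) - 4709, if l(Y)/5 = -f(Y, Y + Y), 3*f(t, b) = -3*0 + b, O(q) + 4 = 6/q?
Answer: 44755/3 ≈ 14918.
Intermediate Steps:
O(q) = -4 + 6/q
f(t, b) = b/3 (f(t, b) = (-3*0 + b)/3 = (0 + b)/3 = b/3)
l(Y) = -10*Y/3 (l(Y) = 5*(-(Y + Y)/3) = 5*(-2*Y/3) = -10*Y/3)
(19610 + l(O(-5))) - 4709 = (19610 - 10*(-4 + 6/(-5))/3) - 4709 = (19610 - 10*(-4 + 6*(-⅕))/3) - 4709 = (19610 - 10*(-4 - 6/5)/3) - 4709 = (19610 - 10/3*(-26/5)) - 4709 = (19610 + 52/3) - 4709 = 58882/3 - 4709 = 44755/3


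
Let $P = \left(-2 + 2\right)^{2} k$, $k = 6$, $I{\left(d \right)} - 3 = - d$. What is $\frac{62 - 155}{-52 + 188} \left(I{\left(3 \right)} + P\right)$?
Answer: $0$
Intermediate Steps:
$I{\left(d \right)} = 3 - d$
$P = 0$ ($P = \left(-2 + 2\right)^{2} \cdot 6 = 0^{2} \cdot 6 = 0 \cdot 6 = 0$)
$\frac{62 - 155}{-52 + 188} \left(I{\left(3 \right)} + P\right) = \frac{62 - 155}{-52 + 188} \left(\left(3 - 3\right) + 0\right) = - \frac{93}{136} \left(\left(3 - 3\right) + 0\right) = \left(-93\right) \frac{1}{136} \left(0 + 0\right) = \left(- \frac{93}{136}\right) 0 = 0$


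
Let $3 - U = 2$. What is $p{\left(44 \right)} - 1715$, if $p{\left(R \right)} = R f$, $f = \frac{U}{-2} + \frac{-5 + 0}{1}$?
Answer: $-1957$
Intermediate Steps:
$U = 1$ ($U = 3 - 2 = 1$)
$f = - \frac{11}{2}$ ($f = 1 \frac{1}{-2} + \frac{-5 + 0}{1} = 1 \left(- \frac{1}{2}\right) - 5 = - \frac{1}{2} - 5 = - \frac{11}{2} \approx -5.5$)
$p{\left(R \right)} = - \frac{11 R}{2}$ ($p{\left(R \right)} = R \left(- \frac{11}{2}\right) = - \frac{11 R}{2}$)
$p{\left(44 \right)} - 1715 = \left(- \frac{11}{2}\right) 44 - 1715 = -242 - 1715 = -1957$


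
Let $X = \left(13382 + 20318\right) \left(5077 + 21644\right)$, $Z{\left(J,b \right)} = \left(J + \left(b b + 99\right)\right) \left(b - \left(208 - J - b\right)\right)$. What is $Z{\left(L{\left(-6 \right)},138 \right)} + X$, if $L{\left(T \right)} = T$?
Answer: $901684194$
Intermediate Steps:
$Z{\left(J,b \right)} = \left(-208 + J + 2 b\right) \left(99 + J + b^{2}\right)$ ($Z{\left(J,b \right)} = \left(J + \left(b^{2} + 99\right)\right) \left(b + \left(-208 + J + b\right)\right) = \left(J + \left(99 + b^{2}\right)\right) \left(-208 + J + 2 b\right) = \left(99 + J + b^{2}\right) \left(-208 + J + 2 b\right) = \left(-208 + J + 2 b\right) \left(99 + J + b^{2}\right)$)
$X = 900497700$ ($X = 33700 \cdot 26721 = 900497700$)
$Z{\left(L{\left(-6 \right)},138 \right)} + X = \left(-20592 + \left(-6\right)^{2} - 208 \cdot 138^{2} - -654 + 2 \cdot 138^{3} + 198 \cdot 138 - 6 \cdot 138^{2} + 2 \left(-6\right) 138\right) + 900497700 = \left(-20592 + 36 - 3961152 + 654 + 2 \cdot 2628072 + 27324 - 114264 - 1656\right) + 900497700 = \left(-20592 + 36 - 3961152 + 654 + 5256144 + 27324 - 114264 - 1656\right) + 900497700 = 1186494 + 900497700 = 901684194$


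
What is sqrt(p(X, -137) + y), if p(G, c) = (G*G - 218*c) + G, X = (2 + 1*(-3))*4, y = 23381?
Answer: sqrt(53259) ≈ 230.78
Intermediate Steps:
X = -4 (X = (2 - 3)*4 = -1*4 = -4)
p(G, c) = G + G**2 - 218*c (p(G, c) = (G**2 - 218*c) + G = G + G**2 - 218*c)
sqrt(p(X, -137) + y) = sqrt((-4 + (-4)**2 - 218*(-137)) + 23381) = sqrt((-4 + 16 + 29866) + 23381) = sqrt(29878 + 23381) = sqrt(53259)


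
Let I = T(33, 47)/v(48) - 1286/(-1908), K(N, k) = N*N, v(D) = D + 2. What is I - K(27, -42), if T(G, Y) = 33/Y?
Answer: -408200642/560475 ≈ -728.31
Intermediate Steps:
v(D) = 2 + D
K(N, k) = N**2
I = 385633/560475 (I = (33/47)/(2 + 48) - 1286/(-1908) = (33*(1/47))/50 - 1286*(-1/1908) = (33/47)*(1/50) + 643/954 = 33/2350 + 643/954 = 385633/560475 ≈ 0.68805)
I - K(27, -42) = 385633/560475 - 1*27**2 = 385633/560475 - 1*729 = 385633/560475 - 729 = -408200642/560475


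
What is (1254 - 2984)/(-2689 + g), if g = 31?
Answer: 865/1329 ≈ 0.65087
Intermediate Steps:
(1254 - 2984)/(-2689 + g) = (1254 - 2984)/(-2689 + 31) = -1730/(-2658) = -1730*(-1/2658) = 865/1329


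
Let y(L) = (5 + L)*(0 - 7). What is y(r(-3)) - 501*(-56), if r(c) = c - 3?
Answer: 28063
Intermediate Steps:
r(c) = -3 + c
y(L) = -35 - 7*L (y(L) = (5 + L)*(-7) = -35 - 7*L)
y(r(-3)) - 501*(-56) = (-35 - 7*(-3 - 3)) - 501*(-56) = (-35 - 7*(-6)) + 28056 = (-35 + 42) + 28056 = 7 + 28056 = 28063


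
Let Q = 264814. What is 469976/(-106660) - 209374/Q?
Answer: -1668046083/320966605 ≈ -5.1969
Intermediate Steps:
469976/(-106660) - 209374/Q = 469976/(-106660) - 209374/264814 = 469976*(-1/106660) - 209374*1/264814 = -117494/26665 - 9517/12037 = -1668046083/320966605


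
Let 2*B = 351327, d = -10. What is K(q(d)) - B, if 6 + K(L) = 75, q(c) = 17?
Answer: -351189/2 ≈ -1.7559e+5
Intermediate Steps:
K(L) = 69 (K(L) = -6 + 75 = 69)
B = 351327/2 (B = (1/2)*351327 = 351327/2 ≈ 1.7566e+5)
K(q(d)) - B = 69 - 1*351327/2 = 69 - 351327/2 = -351189/2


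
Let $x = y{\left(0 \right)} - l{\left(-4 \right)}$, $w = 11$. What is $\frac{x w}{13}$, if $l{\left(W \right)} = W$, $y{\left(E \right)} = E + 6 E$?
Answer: $\frac{44}{13} \approx 3.3846$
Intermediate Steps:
$y{\left(E \right)} = 7 E$
$x = 4$ ($x = 7 \cdot 0 - -4 = 0 + 4 = 4$)
$\frac{x w}{13} = \frac{4 \cdot 11}{13} = 44 \cdot \frac{1}{13} = \frac{44}{13}$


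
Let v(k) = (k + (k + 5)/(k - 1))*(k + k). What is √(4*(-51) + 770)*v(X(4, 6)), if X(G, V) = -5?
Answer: 50*√566 ≈ 1189.5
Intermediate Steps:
v(k) = 2*k*(k + (5 + k)/(-1 + k)) (v(k) = (k + (5 + k)/(-1 + k))*(2*k) = 2*k*(k + (5 + k)/(-1 + k)))
√(4*(-51) + 770)*v(X(4, 6)) = √(4*(-51) + 770)*(2*(-5)*(5 + (-5)²)/(-1 - 5)) = √(-204 + 770)*(2*(-5)*(5 + 25)/(-6)) = √566*(2*(-5)*(-⅙)*30) = √566*50 = 50*√566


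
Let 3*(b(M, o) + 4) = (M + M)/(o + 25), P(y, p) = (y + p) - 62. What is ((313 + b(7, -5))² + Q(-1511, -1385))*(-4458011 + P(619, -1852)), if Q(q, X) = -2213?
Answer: -187449222022937/450 ≈ -4.1655e+11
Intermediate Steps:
P(y, p) = -62 + p + y (P(y, p) = (p + y) - 62 = -62 + p + y)
b(M, o) = -4 + 2*M/(3*(25 + o)) (b(M, o) = -4 + ((M + M)/(o + 25))/3 = -4 + ((2*M)/(25 + o))/3 = -4 + (2*M/(25 + o))/3 = -4 + 2*M/(3*(25 + o)))
((313 + b(7, -5))² + Q(-1511, -1385))*(-4458011 + P(619, -1852)) = ((313 + 2*(-150 + 7 - 6*(-5))/(3*(25 - 5)))² - 2213)*(-4458011 + (-62 - 1852 + 619)) = ((313 + (⅔)*(-150 + 7 + 30)/20)² - 2213)*(-4458011 - 1295) = ((313 + (⅔)*(1/20)*(-113))² - 2213)*(-4459306) = ((313 - 113/30)² - 2213)*(-4459306) = ((9277/30)² - 2213)*(-4459306) = (86062729/900 - 2213)*(-4459306) = (84071029/900)*(-4459306) = -187449222022937/450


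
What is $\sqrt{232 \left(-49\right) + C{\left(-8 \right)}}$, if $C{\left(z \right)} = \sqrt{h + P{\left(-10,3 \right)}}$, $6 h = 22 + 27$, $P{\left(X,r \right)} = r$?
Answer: $\frac{\sqrt{-409248 + 6 \sqrt{402}}}{6} \approx 106.61 i$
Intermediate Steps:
$h = \frac{49}{6}$ ($h = \frac{22 + 27}{6} = \frac{1}{6} \cdot 49 = \frac{49}{6} \approx 8.1667$)
$C{\left(z \right)} = \frac{\sqrt{402}}{6}$ ($C{\left(z \right)} = \sqrt{\frac{49}{6} + 3} = \sqrt{\frac{67}{6}} = \frac{\sqrt{402}}{6}$)
$\sqrt{232 \left(-49\right) + C{\left(-8 \right)}} = \sqrt{232 \left(-49\right) + \frac{\sqrt{402}}{6}} = \sqrt{-11368 + \frac{\sqrt{402}}{6}}$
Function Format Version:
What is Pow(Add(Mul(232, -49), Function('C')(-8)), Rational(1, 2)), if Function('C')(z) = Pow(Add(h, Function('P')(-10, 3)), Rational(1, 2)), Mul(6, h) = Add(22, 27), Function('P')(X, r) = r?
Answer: Mul(Rational(1, 6), Pow(Add(-409248, Mul(6, Pow(402, Rational(1, 2)))), Rational(1, 2))) ≈ Mul(106.61, I)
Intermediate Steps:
h = Rational(49, 6) (h = Mul(Rational(1, 6), Add(22, 27)) = Mul(Rational(1, 6), 49) = Rational(49, 6) ≈ 8.1667)
Function('C')(z) = Mul(Rational(1, 6), Pow(402, Rational(1, 2))) (Function('C')(z) = Pow(Add(Rational(49, 6), 3), Rational(1, 2)) = Pow(Rational(67, 6), Rational(1, 2)) = Mul(Rational(1, 6), Pow(402, Rational(1, 2))))
Pow(Add(Mul(232, -49), Function('C')(-8)), Rational(1, 2)) = Pow(Add(Mul(232, -49), Mul(Rational(1, 6), Pow(402, Rational(1, 2)))), Rational(1, 2)) = Pow(Add(-11368, Mul(Rational(1, 6), Pow(402, Rational(1, 2)))), Rational(1, 2))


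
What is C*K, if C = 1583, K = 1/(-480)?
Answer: -1583/480 ≈ -3.2979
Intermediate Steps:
K = -1/480 ≈ -0.0020833
C*K = 1583*(-1/480) = -1583/480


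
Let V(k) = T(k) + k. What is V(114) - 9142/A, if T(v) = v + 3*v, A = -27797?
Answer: 2264776/3971 ≈ 570.33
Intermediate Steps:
T(v) = 4*v
V(k) = 5*k (V(k) = 4*k + k = 5*k)
V(114) - 9142/A = 5*114 - 9142/(-27797) = 570 - 9142*(-1/27797) = 570 + 1306/3971 = 2264776/3971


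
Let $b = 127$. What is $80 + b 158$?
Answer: $20146$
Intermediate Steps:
$80 + b 158 = 80 + 127 \cdot 158 = 80 + 20066 = 20146$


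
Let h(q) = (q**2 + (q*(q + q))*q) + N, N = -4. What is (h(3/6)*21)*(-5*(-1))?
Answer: -735/2 ≈ -367.50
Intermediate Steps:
h(q) = -4 + q**2 + 2*q**3 (h(q) = (q**2 + (q*(q + q))*q) - 4 = (q**2 + (q*(2*q))*q) - 4 = (q**2 + (2*q**2)*q) - 4 = (q**2 + 2*q**3) - 4 = -4 + q**2 + 2*q**3)
(h(3/6)*21)*(-5*(-1)) = ((-4 + (3/6)**2 + 2*(3/6)**3)*21)*(-5*(-1)) = ((-4 + (3*(1/6))**2 + 2*(3*(1/6))**3)*21)*5 = ((-4 + (1/2)**2 + 2*(1/2)**3)*21)*5 = ((-4 + 1/4 + 2*(1/8))*21)*5 = ((-4 + 1/4 + 1/4)*21)*5 = -7/2*21*5 = -147/2*5 = -735/2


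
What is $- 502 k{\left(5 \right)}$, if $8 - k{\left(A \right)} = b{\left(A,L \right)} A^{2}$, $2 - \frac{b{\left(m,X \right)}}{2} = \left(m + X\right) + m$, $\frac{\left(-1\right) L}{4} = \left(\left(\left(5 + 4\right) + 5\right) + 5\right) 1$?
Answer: $1702784$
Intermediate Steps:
$L = -76$ ($L = - 4 \left(\left(\left(5 + 4\right) + 5\right) + 5\right) 1 = - 4 \left(\left(9 + 5\right) + 5\right) 1 = - 4 \left(14 + 5\right) 1 = - 4 \cdot 19 \cdot 1 = \left(-4\right) 19 = -76$)
$b{\left(m,X \right)} = 4 - 4 m - 2 X$ ($b{\left(m,X \right)} = 4 - 2 \left(\left(m + X\right) + m\right) = 4 - 2 \left(\left(X + m\right) + m\right) = 4 - 2 \left(X + 2 m\right) = 4 - \left(2 X + 4 m\right) = 4 - 4 m - 2 X$)
$k{\left(A \right)} = 8 - A^{2} \left(156 - 4 A\right)$ ($k{\left(A \right)} = 8 - \left(4 - 4 A - -152\right) A^{2} = 8 - \left(4 - 4 A + 152\right) A^{2} = 8 - \left(156 - 4 A\right) A^{2} = 8 - A^{2} \left(156 - 4 A\right)$)
$- 502 k{\left(5 \right)} = - 502 \left(8 + 4 \cdot 5^{2} \left(-39 + 5\right)\right) = - 502 \left(8 + 4 \cdot 25 \left(-34\right)\right) = - 502 \left(8 - 3400\right) = \left(-502\right) \left(-3392\right) = 1702784$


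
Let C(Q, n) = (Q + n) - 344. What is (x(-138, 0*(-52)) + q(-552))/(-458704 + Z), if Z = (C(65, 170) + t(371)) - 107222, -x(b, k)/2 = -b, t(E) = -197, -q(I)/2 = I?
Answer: -69/47186 ≈ -0.0014623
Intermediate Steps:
q(I) = -2*I
C(Q, n) = -344 + Q + n
x(b, k) = 2*b (x(b, k) = -(-2)*b = 2*b)
Z = -107528 (Z = ((-344 + 65 + 170) - 197) - 107222 = (-109 - 197) - 107222 = -306 - 107222 = -107528)
(x(-138, 0*(-52)) + q(-552))/(-458704 + Z) = (2*(-138) - 2*(-552))/(-458704 - 107528) = (-276 + 1104)/(-566232) = 828*(-1/566232) = -69/47186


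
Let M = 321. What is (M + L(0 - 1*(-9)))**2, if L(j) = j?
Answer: 108900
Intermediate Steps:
(M + L(0 - 1*(-9)))**2 = (321 + (0 - 1*(-9)))**2 = (321 + (0 + 9))**2 = (321 + 9)**2 = 330**2 = 108900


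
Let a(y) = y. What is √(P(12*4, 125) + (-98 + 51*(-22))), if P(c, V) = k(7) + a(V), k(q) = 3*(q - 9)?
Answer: I*√1101 ≈ 33.181*I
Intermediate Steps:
k(q) = -27 + 3*q (k(q) = 3*(-9 + q) = -27 + 3*q)
P(c, V) = -6 + V (P(c, V) = (-27 + 3*7) + V = (-27 + 21) + V = -6 + V)
√(P(12*4, 125) + (-98 + 51*(-22))) = √((-6 + 125) + (-98 + 51*(-22))) = √(119 + (-98 - 1122)) = √(119 - 1220) = √(-1101) = I*√1101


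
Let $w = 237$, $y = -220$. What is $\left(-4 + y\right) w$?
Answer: $-53088$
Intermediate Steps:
$\left(-4 + y\right) w = \left(-4 - 220\right) 237 = \left(-224\right) 237 = -53088$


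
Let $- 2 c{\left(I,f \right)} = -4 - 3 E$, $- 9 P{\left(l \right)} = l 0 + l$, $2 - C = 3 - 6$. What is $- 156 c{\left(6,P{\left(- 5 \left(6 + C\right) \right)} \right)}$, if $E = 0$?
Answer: $-312$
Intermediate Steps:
$C = 5$ ($C = 2 - \left(3 - 6\right) = 2 - -3 = 2 + 3 = 5$)
$P{\left(l \right)} = - \frac{l}{9}$ ($P{\left(l \right)} = - \frac{l 0 + l}{9} = - \frac{0 + l}{9} = - \frac{l}{9}$)
$c{\left(I,f \right)} = 2$ ($c{\left(I,f \right)} = - \frac{-4 - 0}{2} = - \frac{-4 + 0}{2} = \left(- \frac{1}{2}\right) \left(-4\right) = 2$)
$- 156 c{\left(6,P{\left(- 5 \left(6 + C\right) \right)} \right)} = \left(-156\right) 2 = -312$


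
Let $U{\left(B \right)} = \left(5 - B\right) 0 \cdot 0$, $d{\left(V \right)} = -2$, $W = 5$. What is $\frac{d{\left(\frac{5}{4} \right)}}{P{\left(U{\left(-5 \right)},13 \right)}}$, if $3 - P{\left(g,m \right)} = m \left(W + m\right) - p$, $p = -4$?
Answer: $\frac{2}{235} \approx 0.0085106$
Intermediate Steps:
$U{\left(B \right)} = 0$ ($U{\left(B \right)} = 0 \cdot 0 = 0$)
$P{\left(g,m \right)} = -1 - m \left(5 + m\right)$ ($P{\left(g,m \right)} = 3 - \left(m \left(5 + m\right) - -4\right) = 3 - \left(m \left(5 + m\right) + 4\right) = 3 - \left(4 + m \left(5 + m\right)\right) = -1 - m \left(5 + m\right)$)
$\frac{d{\left(\frac{5}{4} \right)}}{P{\left(U{\left(-5 \right)},13 \right)}} = \frac{1}{-1 - 13^{2} - 65} \left(-2\right) = \frac{1}{-1 - 169 - 65} \left(-2\right) = \frac{1}{-235} \left(-2\right) = \left(- \frac{1}{235}\right) \left(-2\right) = \frac{2}{235}$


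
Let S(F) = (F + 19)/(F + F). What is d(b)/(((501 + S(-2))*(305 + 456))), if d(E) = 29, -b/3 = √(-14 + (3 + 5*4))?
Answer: 116/1512107 ≈ 7.6714e-5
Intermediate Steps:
S(F) = (19 + F)/(2*F) (S(F) = (19 + F)/((2*F)) = (19 + F)*(1/(2*F)) = (19 + F)/(2*F))
b = -9 (b = -3*√(-14 + (3 + 5*4)) = -3*√(-14 + (3 + 20)) = -3*√(-14 + 23) = -3*√9 = -3*3 = -9)
d(b)/(((501 + S(-2))*(305 + 456))) = 29/(((501 + (½)*(19 - 2)/(-2))*(305 + 456))) = 29/(((501 + (½)*(-½)*17)*761)) = 29/(((501 - 17/4)*761)) = 29/(((1987/4)*761)) = 29/(1512107/4) = 29*(4/1512107) = 116/1512107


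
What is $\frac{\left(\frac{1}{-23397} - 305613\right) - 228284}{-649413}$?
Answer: $\frac{12491588110}{15194315961} \approx 0.82212$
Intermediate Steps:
$\frac{\left(\frac{1}{-23397} - 305613\right) - 228284}{-649413} = \left(\left(- \frac{1}{23397} - 305613\right) - 228284\right) \left(- \frac{1}{649413}\right) = \left(- \frac{7150427362}{23397} - 228284\right) \left(- \frac{1}{649413}\right) = \left(- \frac{12491588110}{23397}\right) \left(- \frac{1}{649413}\right) = \frac{12491588110}{15194315961}$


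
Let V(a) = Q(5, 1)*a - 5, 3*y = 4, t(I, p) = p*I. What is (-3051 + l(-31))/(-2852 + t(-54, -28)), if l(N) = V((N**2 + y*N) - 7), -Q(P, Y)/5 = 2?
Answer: 9137/1005 ≈ 9.0915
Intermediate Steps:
t(I, p) = I*p
y = 4/3 (y = (1/3)*4 = 4/3 ≈ 1.3333)
Q(P, Y) = -10 (Q(P, Y) = -5*2 = -10)
V(a) = -5 - 10*a (V(a) = -10*a - 5 = -5 - 10*a)
l(N) = 65 - 10*N**2 - 40*N/3 (l(N) = -5 - 10*((N**2 + 4*N/3) - 7) = -5 - 10*(-7 + N**2 + 4*N/3) = -5 + (70 - 10*N**2 - 40*N/3) = 65 - 10*N**2 - 40*N/3)
(-3051 + l(-31))/(-2852 + t(-54, -28)) = (-3051 + (65 - 10*(-31)**2 - 40/3*(-31)))/(-2852 - 54*(-28)) = (-3051 + (65 - 10*961 + 1240/3))/(-2852 + 1512) = (-3051 + (65 - 9610 + 1240/3))/(-1340) = (-3051 - 27395/3)*(-1/1340) = -36548/3*(-1/1340) = 9137/1005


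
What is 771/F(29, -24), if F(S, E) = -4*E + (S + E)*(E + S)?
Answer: 771/121 ≈ 6.3719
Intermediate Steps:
F(S, E) = (E + S)**2 - 4*E (F(S, E) = -4*E + (E + S)*(E + S) = -4*E + (E + S)**2 = (E + S)**2 - 4*E)
771/F(29, -24) = 771/((-24 + 29)**2 - 4*(-24)) = 771/(5**2 + 96) = 771/(25 + 96) = 771/121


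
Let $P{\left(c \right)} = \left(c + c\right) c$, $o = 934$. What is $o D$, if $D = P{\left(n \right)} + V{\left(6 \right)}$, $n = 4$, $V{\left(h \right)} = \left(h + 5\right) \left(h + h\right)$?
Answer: $153176$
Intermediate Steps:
$V{\left(h \right)} = 2 h \left(5 + h\right)$ ($V{\left(h \right)} = \left(5 + h\right) 2 h = 2 h \left(5 + h\right)$)
$P{\left(c \right)} = 2 c^{2}$ ($P{\left(c \right)} = 2 c c = 2 c^{2}$)
$D = 164$ ($D = 2 \cdot 4^{2} + 2 \cdot 6 \left(5 + 6\right) = 2 \cdot 16 + 2 \cdot 6 \cdot 11 = 32 + 132 = 164$)
$o D = 934 \cdot 164 = 153176$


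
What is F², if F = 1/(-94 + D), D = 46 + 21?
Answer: 1/729 ≈ 0.0013717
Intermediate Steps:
D = 67
F = -1/27 (F = 1/(-94 + 67) = 1/(-27) = -1/27 ≈ -0.037037)
F² = (-1/27)² = 1/729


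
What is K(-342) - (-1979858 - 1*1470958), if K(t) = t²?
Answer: 3567780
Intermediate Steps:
K(-342) - (-1979858 - 1*1470958) = (-342)² - (-1979858 - 1*1470958) = 116964 - (-1979858 - 1470958) = 116964 - 1*(-3450816) = 116964 + 3450816 = 3567780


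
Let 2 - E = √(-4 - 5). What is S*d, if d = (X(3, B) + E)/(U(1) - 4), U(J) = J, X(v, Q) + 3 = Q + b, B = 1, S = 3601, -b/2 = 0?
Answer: 3601*I ≈ 3601.0*I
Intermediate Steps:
b = 0 (b = -2*0 = 0)
X(v, Q) = -3 + Q (X(v, Q) = -3 + (Q + 0) = -3 + Q)
E = 2 - 3*I (E = 2 - √(-4 - 5) = 2 - √(-9) = 2 - 3*I ≈ 2.0 - 3.0*I)
d = I (d = ((-3 + 1) + (2 - 3*I))/(1 - 4) = (-2 + (2 - 3*I))/(-3) = -3*I*(-⅓) = I ≈ 1.0*I)
S*d = 3601*I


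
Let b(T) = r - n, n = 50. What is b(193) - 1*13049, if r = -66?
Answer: -13165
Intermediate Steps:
b(T) = -116 (b(T) = -66 - 1*50 = -66 - 50 = -116)
b(193) - 1*13049 = -116 - 1*13049 = -116 - 13049 = -13165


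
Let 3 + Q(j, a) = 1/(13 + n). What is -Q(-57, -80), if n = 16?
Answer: 86/29 ≈ 2.9655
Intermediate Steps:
Q(j, a) = -86/29 (Q(j, a) = -3 + 1/(13 + 16) = -3 + 1/29 = -86/29)
-Q(-57, -80) = -1*(-86/29) = 86/29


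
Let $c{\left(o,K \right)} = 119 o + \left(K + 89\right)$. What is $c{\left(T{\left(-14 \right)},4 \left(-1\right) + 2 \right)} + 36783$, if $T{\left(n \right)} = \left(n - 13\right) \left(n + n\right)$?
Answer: $126834$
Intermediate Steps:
$T{\left(n \right)} = 2 n \left(-13 + n\right)$ ($T{\left(n \right)} = \left(-13 + n\right) 2 n = 2 n \left(-13 + n\right)$)
$c{\left(o,K \right)} = 89 + K + 119 o$ ($c{\left(o,K \right)} = 119 o + \left(89 + K\right) = 89 + K + 119 o$)
$c{\left(T{\left(-14 \right)},4 \left(-1\right) + 2 \right)} + 36783 = \left(89 + \left(4 \left(-1\right) + 2\right) + 119 \cdot 2 \left(-14\right) \left(-13 - 14\right)\right) + 36783 = \left(89 + \left(-4 + 2\right) + 119 \cdot 2 \left(-14\right) \left(-27\right)\right) + 36783 = \left(89 - 2 + 119 \cdot 756\right) + 36783 = \left(89 - 2 + 89964\right) + 36783 = 90051 + 36783 = 126834$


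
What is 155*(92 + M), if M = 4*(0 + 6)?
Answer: 17980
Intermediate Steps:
M = 24 (M = 4*6 = 24)
155*(92 + M) = 155*(92 + 24) = 155*116 = 17980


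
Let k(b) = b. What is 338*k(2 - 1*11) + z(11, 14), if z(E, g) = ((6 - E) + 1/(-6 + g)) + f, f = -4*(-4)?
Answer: -24247/8 ≈ -3030.9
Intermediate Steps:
f = 16
z(E, g) = 22 + 1/(-6 + g) - E (z(E, g) = ((6 - E) + 1/(-6 + g)) + 16 = (6 + 1/(-6 + g) - E) + 16 = 22 + 1/(-6 + g) - E)
338*k(2 - 1*11) + z(11, 14) = 338*(2 - 1*11) + (-131 + 6*11 + 22*14 - 1*11*14)/(-6 + 14) = 338*(2 - 11) + (-131 + 66 + 308 - 154)/8 = 338*(-9) + (⅛)*89 = -3042 + 89/8 = -24247/8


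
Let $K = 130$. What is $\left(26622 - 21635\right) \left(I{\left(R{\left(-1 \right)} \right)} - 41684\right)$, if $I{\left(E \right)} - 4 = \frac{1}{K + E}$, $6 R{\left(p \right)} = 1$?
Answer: $- \frac{162337193038}{781} \approx -2.0786 \cdot 10^{8}$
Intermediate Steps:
$R{\left(p \right)} = \frac{1}{6}$ ($R{\left(p \right)} = \frac{1}{6} \cdot 1 = \frac{1}{6}$)
$I{\left(E \right)} = 4 + \frac{1}{130 + E}$
$\left(26622 - 21635\right) \left(I{\left(R{\left(-1 \right)} \right)} - 41684\right) = \left(26622 - 21635\right) \left(\frac{521 + 4 \cdot \frac{1}{6}}{130 + \frac{1}{6}} - 41684\right) = 4987 \left(\frac{521 + \frac{2}{3}}{\frac{781}{6}} - 41684\right) = 4987 \left(\frac{6}{781} \cdot \frac{1565}{3} - 41684\right) = 4987 \left(\frac{3130}{781} - 41684\right) = 4987 \left(- \frac{32552074}{781}\right) = - \frac{162337193038}{781}$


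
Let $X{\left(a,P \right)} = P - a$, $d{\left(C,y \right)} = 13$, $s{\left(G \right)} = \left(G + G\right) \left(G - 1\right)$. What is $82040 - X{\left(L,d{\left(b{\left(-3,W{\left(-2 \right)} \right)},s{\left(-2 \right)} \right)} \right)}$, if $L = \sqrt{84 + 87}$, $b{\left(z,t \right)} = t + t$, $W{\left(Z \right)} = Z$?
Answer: $82027 + 3 \sqrt{19} \approx 82040.0$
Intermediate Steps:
$b{\left(z,t \right)} = 2 t$
$L = 3 \sqrt{19}$ ($L = \sqrt{171} = 3 \sqrt{19} \approx 13.077$)
$s{\left(G \right)} = 2 G \left(-1 + G\right)$
$82040 - X{\left(L,d{\left(b{\left(-3,W{\left(-2 \right)} \right)},s{\left(-2 \right)} \right)} \right)} = 82040 - \left(13 - 3 \sqrt{19}\right) = 82027 + 3 \sqrt{19}$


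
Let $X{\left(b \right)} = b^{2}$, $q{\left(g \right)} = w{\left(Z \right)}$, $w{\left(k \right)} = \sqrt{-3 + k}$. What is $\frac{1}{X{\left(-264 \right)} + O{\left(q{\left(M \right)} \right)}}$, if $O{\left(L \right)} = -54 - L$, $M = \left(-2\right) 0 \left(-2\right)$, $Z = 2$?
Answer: $\frac{69642}{4850008165} + \frac{i}{4850008165} \approx 1.4359 \cdot 10^{-5} + 2.0619 \cdot 10^{-10} i$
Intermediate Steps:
$M = 0$ ($M = 0 \left(-2\right) = 0$)
$q{\left(g \right)} = i$ ($q{\left(g \right)} = \sqrt{-3 + 2} = \sqrt{-1} = i$)
$\frac{1}{X{\left(-264 \right)} + O{\left(q{\left(M \right)} \right)}} = \frac{1}{\left(-264\right)^{2} - \left(54 + i\right)} = \frac{1}{69696 - \left(54 + i\right)} = \frac{1}{69642 - i} = \frac{69642 + i}{4850008165}$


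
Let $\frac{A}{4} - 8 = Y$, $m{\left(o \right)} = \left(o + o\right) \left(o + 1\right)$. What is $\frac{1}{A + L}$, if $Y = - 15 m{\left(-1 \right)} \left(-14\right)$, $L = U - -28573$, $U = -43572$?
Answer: $- \frac{1}{14967} \approx -6.6814 \cdot 10^{-5}$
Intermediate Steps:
$m{\left(o \right)} = 2 o \left(1 + o\right)$
$L = -14999$ ($L = -43572 - -28573 = -43572 + 28573 = -14999$)
$Y = 0$ ($Y = - 15 \cdot 2 \left(-1\right) \left(1 - 1\right) \left(-14\right) = - 15 \cdot 2 \left(-1\right) 0 \left(-14\right) = \left(-15\right) 0 \left(-14\right) = 0 \left(-14\right) = 0$)
$A = 32$ ($A = 32 + 4 \cdot 0 = 32 + 0 = 32$)
$\frac{1}{A + L} = \frac{1}{32 - 14999} = \frac{1}{-14967} = - \frac{1}{14967}$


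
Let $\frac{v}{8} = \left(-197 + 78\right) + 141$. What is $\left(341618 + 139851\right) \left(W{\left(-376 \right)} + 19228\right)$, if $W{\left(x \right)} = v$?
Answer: $9342424476$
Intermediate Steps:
$v = 176$ ($v = 8 \left(\left(-197 + 78\right) + 141\right) = 8 \left(-119 + 141\right) = 8 \cdot 22 = 176$)
$W{\left(x \right)} = 176$
$\left(341618 + 139851\right) \left(W{\left(-376 \right)} + 19228\right) = \left(341618 + 139851\right) \left(176 + 19228\right) = 481469 \cdot 19404 = 9342424476$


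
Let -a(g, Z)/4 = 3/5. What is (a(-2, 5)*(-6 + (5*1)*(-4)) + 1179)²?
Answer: 38526849/25 ≈ 1.5411e+6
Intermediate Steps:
a(g, Z) = -12/5
(a(-2, 5)*(-6 + (5*1)*(-4)) + 1179)² = (-12*(-6 + (5*1)*(-4))/5 + 1179)² = (-12*(-6 + 5*(-4))/5 + 1179)² = (-12*(-6 - 20)/5 + 1179)² = (-12/5*(-26) + 1179)² = (312/5 + 1179)² = (6207/5)² = 38526849/25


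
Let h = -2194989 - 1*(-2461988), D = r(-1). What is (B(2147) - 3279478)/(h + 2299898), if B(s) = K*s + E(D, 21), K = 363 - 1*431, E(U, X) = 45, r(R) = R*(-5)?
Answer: -3425429/2566897 ≈ -1.3345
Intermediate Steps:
r(R) = -5*R
D = 5 (D = -5*(-1) = 5)
K = -68 (K = 363 - 431 = -68)
B(s) = 45 - 68*s (B(s) = -68*s + 45 = 45 - 68*s)
h = 266999 (h = -2194989 + 2461988 = 266999)
(B(2147) - 3279478)/(h + 2299898) = ((45 - 68*2147) - 3279478)/(266999 + 2299898) = ((45 - 145996) - 3279478)/2566897 = (-145951 - 3279478)*(1/2566897) = -3425429*1/2566897 = -3425429/2566897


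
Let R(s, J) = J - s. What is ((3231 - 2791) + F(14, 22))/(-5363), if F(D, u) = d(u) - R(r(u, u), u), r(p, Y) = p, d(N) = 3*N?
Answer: -506/5363 ≈ -0.094350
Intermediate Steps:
F(D, u) = 3*u (F(D, u) = 3*u - (u - u) = 3*u - 1*0 = 3*u + 0 = 3*u)
((3231 - 2791) + F(14, 22))/(-5363) = ((3231 - 2791) + 3*22)/(-5363) = (440 + 66)*(-1/5363) = 506*(-1/5363) = -506/5363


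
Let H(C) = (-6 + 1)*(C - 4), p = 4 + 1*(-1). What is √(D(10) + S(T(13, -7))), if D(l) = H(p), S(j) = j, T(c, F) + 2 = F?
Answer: 2*I ≈ 2.0*I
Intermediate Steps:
p = 3 (p = 4 - 1 = 3)
T(c, F) = -2 + F
H(C) = 20 - 5*C (H(C) = -5*(-4 + C) = 20 - 5*C)
D(l) = 5 (D(l) = 20 - 5*3 = 20 - 15 = 5)
√(D(10) + S(T(13, -7))) = √(5 + (-2 - 7)) = √(5 - 9) = √(-4) = 2*I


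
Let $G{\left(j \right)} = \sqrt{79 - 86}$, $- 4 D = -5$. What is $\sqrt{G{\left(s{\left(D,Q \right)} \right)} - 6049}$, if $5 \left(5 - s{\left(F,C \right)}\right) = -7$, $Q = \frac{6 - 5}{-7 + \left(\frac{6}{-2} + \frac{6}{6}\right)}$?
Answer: $\sqrt{-6049 + i \sqrt{7}} \approx 0.017 + 77.775 i$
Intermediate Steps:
$D = \frac{5}{4}$ ($D = \left(- \frac{1}{4}\right) \left(-5\right) = \frac{5}{4} \approx 1.25$)
$Q = - \frac{1}{9}$ ($Q = 1 \frac{1}{-7 + \left(6 \left(- \frac{1}{2}\right) + 6 \cdot \frac{1}{6}\right)} = 1 \frac{1}{-7 + \left(-3 + 1\right)} = 1 \frac{1}{-7 - 2} = 1 \frac{1}{-9} = 1 \left(- \frac{1}{9}\right) = - \frac{1}{9} \approx -0.11111$)
$s{\left(F,C \right)} = \frac{32}{5}$ ($s{\left(F,C \right)} = 5 - - \frac{7}{5} = 5 + \frac{7}{5} = \frac{32}{5}$)
$G{\left(j \right)} = i \sqrt{7}$ ($G{\left(j \right)} = \sqrt{-7} = i \sqrt{7}$)
$\sqrt{G{\left(s{\left(D,Q \right)} \right)} - 6049} = \sqrt{i \sqrt{7} - 6049} = \sqrt{-6049 + i \sqrt{7}}$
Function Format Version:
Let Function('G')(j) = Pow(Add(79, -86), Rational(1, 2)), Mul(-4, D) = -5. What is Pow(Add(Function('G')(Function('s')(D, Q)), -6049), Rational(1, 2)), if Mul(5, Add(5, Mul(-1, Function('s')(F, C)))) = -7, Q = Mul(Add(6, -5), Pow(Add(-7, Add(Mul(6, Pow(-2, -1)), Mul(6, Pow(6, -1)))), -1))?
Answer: Pow(Add(-6049, Mul(I, Pow(7, Rational(1, 2)))), Rational(1, 2)) ≈ Add(0.0170, Mul(77.775, I))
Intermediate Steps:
D = Rational(5, 4) (D = Mul(Rational(-1, 4), -5) = Rational(5, 4) ≈ 1.2500)
Q = Rational(-1, 9) (Q = Mul(1, Pow(Add(-7, Add(Mul(6, Rational(-1, 2)), Mul(6, Rational(1, 6)))), -1)) = Mul(1, Pow(Add(-7, Add(-3, 1)), -1)) = Mul(1, Pow(Add(-7, -2), -1)) = Mul(1, Pow(-9, -1)) = Mul(1, Rational(-1, 9)) = Rational(-1, 9) ≈ -0.11111)
Function('s')(F, C) = Rational(32, 5) (Function('s')(F, C) = Add(5, Mul(Rational(-1, 5), -7)) = Add(5, Rational(7, 5)) = Rational(32, 5))
Function('G')(j) = Mul(I, Pow(7, Rational(1, 2))) (Function('G')(j) = Pow(-7, Rational(1, 2)) = Mul(I, Pow(7, Rational(1, 2))))
Pow(Add(Function('G')(Function('s')(D, Q)), -6049), Rational(1, 2)) = Pow(Add(Mul(I, Pow(7, Rational(1, 2))), -6049), Rational(1, 2)) = Pow(Add(-6049, Mul(I, Pow(7, Rational(1, 2)))), Rational(1, 2))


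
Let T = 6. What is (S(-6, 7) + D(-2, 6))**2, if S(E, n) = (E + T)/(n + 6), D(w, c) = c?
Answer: 36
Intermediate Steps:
S(E, n) = (6 + E)/(6 + n) (S(E, n) = (E + 6)/(n + 6) = (6 + E)/(6 + n))
(S(-6, 7) + D(-2, 6))**2 = ((6 - 6)/(6 + 7) + 6)**2 = (0/13 + 6)**2 = ((1/13)*0 + 6)**2 = (0 + 6)**2 = 6**2 = 36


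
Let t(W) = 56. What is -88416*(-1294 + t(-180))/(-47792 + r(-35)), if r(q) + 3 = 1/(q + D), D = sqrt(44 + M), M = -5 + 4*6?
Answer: -6079115230977600/2654432018701 + 328377024*sqrt(7)/2654432018701 ≈ -2290.2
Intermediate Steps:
M = 19 (M = -5 + 24 = 19)
D = 3*sqrt(7) (D = sqrt(44 + 19) = sqrt(63) = 3*sqrt(7) ≈ 7.9373)
r(q) = -3 + 1/(q + 3*sqrt(7))
-88416*(-1294 + t(-180))/(-47792 + r(-35)) = -88416*(-1294 + 56)/(-47792 + (1 - 9*sqrt(7) - 3*(-35))/(-35 + 3*sqrt(7))) = -88416*(-1238/(-47792 + (1 - 9*sqrt(7) + 105)/(-35 + 3*sqrt(7)))) = -88416*(-1238/(-47792 + (106 - 9*sqrt(7))/(-35 + 3*sqrt(7)))) = -88416/(23896/619 - (106 - 9*sqrt(7))/(1238*(-35 + 3*sqrt(7))))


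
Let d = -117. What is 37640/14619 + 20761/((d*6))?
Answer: -7104661/263142 ≈ -26.999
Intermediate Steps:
37640/14619 + 20761/((d*6)) = 37640/14619 + 20761/((-117*6)) = 37640*(1/14619) + 20761/(-702) = 37640/14619 + 20761*(-1/702) = 37640/14619 - 1597/54 = -7104661/263142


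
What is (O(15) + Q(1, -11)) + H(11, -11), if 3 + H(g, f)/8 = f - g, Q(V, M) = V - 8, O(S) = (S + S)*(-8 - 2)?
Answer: -507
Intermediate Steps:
O(S) = -20*S (O(S) = (2*S)*(-10) = -20*S)
Q(V, M) = -8 + V
H(g, f) = -24 - 8*g + 8*f (H(g, f) = -24 + 8*(f - g) = -24 + (-8*g + 8*f) = -24 - 8*g + 8*f)
(O(15) + Q(1, -11)) + H(11, -11) = (-20*15 + (-8 + 1)) + (-24 - 8*11 + 8*(-11)) = (-300 - 7) + (-24 - 88 - 88) = -307 - 200 = -507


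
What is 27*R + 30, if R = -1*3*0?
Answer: 30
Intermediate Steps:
R = 0 (R = -3*0 = 0)
27*R + 30 = 27*0 + 30 = 0 + 30 = 30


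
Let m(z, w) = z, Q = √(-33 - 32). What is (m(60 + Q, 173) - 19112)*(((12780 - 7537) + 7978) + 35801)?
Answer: -933967144 + 49022*I*√65 ≈ -9.3397e+8 + 3.9523e+5*I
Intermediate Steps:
Q = I*√65 (Q = √(-65) = I*√65 ≈ 8.0623*I)
(m(60 + Q, 173) - 19112)*(((12780 - 7537) + 7978) + 35801) = ((60 + I*√65) - 19112)*(((12780 - 7537) + 7978) + 35801) = (-19052 + I*√65)*((5243 + 7978) + 35801) = (-19052 + I*√65)*(13221 + 35801) = (-19052 + I*√65)*49022 = -933967144 + 49022*I*√65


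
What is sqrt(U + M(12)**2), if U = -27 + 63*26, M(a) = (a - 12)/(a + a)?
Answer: 3*sqrt(179) ≈ 40.137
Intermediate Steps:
M(a) = (-12 + a)/(2*a) (M(a) = (-12 + a)/((2*a)) = (-12 + a)*(1/(2*a)) = (-12 + a)/(2*a))
U = 1611 (U = -27 + 1638 = 1611)
sqrt(U + M(12)**2) = sqrt(1611 + ((1/2)*(-12 + 12)/12)**2) = sqrt(1611 + ((1/2)*(1/12)*0)**2) = sqrt(1611 + 0**2) = sqrt(1611 + 0) = sqrt(1611) = 3*sqrt(179)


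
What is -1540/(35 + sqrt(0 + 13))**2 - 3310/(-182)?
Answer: 282201125/16709238 + 13475*sqrt(13)/183618 ≈ 17.154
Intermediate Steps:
-1540/(35 + sqrt(0 + 13))**2 - 3310/(-182) = -1540/(35 + sqrt(13))**2 - 3310*(-1/182) = -1540/(35 + sqrt(13))**2 + 1655/91 = 1655/91 - 1540/(35 + sqrt(13))**2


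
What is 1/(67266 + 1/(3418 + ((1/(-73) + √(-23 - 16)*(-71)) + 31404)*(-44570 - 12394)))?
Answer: 1147352179697623733584432726/77177791719539716815693815787865 + 21552842076*I*√39/77177791719539716815693815787865 ≈ 1.4866e-5 + 1.744e-21*I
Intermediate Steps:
1/(67266 + 1/(3418 + ((1/(-73) + √(-23 - 16)*(-71)) + 31404)*(-44570 - 12394))) = 1/(67266 + 1/(3418 + ((-1/73 + √(-39)*(-71)) + 31404)*(-56964))) = 1/(67266 + 1/(3418 + ((-1/73 + (I*√39)*(-71)) + 31404)*(-56964))) = 1/(67266 + 1/(3418 + ((-1/73 - 71*I*√39) + 31404)*(-56964))) = 1/(67266 + 1/(3418 + (2292491/73 - 71*I*√39)*(-56964))) = 1/(67266 + 1/(3418 + (-130589457324/73 + 4044444*I*√39))) = 1/(67266 + 1/(-130589207810/73 + 4044444*I*√39))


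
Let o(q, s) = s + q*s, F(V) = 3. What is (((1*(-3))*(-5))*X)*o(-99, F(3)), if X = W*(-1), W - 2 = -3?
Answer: -4410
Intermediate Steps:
W = -1 (W = 2 - 3 = -1)
X = 1 (X = -1*(-1) = 1)
(((1*(-3))*(-5))*X)*o(-99, F(3)) = (((1*(-3))*(-5))*1)*(3*(1 - 99)) = (-3*(-5)*1)*(3*(-98)) = (15*1)*(-294) = 15*(-294) = -4410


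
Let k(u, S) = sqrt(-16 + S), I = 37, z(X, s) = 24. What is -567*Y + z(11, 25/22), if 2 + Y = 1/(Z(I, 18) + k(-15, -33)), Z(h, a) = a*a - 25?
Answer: 103413567/89450 + 3969*I/89450 ≈ 1156.1 + 0.044371*I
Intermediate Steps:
Z(h, a) = -25 + a**2 (Z(h, a) = a**2 - 25 = -25 + a**2)
Y = -2 + (299 - 7*I)/89450 (Y = -2 + 1/((-25 + 18**2) + sqrt(-16 - 33)) = -2 + 1/((-25 + 324) + sqrt(-49)) = -2 + 1/(299 + 7*I) = -2 + (299 - 7*I)/89450 ≈ -1.9967 - 7.8256e-5*I)
-567*Y + z(11, 25/22) = -567*(-178601/89450 - 7*I/89450) + 24 = (101266767/89450 + 3969*I/89450) + 24 = 103413567/89450 + 3969*I/89450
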